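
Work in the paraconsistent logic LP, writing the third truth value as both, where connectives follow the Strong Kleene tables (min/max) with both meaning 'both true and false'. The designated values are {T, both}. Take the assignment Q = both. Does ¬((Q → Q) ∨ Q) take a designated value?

Yes

Q → Q = both → both = both
(Q → Q) ∨ Q = both ∨ both = both
¬((Q → Q) ∨ Q) = ¬both = both
both ∈ {T, both}.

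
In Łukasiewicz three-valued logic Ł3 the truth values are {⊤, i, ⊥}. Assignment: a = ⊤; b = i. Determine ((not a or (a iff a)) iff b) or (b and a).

i

not a = not ⊤ = ⊥
a iff a = ⊤ iff ⊤ = ⊤
not a or (a iff a) = ⊥ or ⊤ = ⊤
(not a or (a iff a)) iff b = ⊤ iff i = i  [1 − |1−½|]
b and a = i and ⊤ = i
((not a or (a iff a)) iff b) or (b and a) = i or i = i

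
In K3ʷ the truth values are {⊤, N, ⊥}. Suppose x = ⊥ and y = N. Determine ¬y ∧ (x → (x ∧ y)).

N

¬y = ¬N = N
x ∧ y = ⊥ ∧ N = N
x → (x ∧ y) = ⊥ → N = N
¬y ∧ (x → (x ∧ y)) = N ∧ N = N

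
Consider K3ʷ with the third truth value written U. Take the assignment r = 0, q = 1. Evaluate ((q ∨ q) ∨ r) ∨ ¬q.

q ∨ q = 1 ∨ 1 = 1
(q ∨ q) ∨ r = 1 ∨ 0 = 1
¬q = ¬1 = 0
((q ∨ q) ∨ r) ∨ ¬q = 1 ∨ 0 = 1

1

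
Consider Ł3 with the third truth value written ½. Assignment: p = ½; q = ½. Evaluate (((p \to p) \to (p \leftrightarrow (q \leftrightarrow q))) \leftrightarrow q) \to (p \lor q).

½

p \to p = ½ \to ½ = T  [min(1, 1−½+½)]
q \leftrightarrow q = ½ \leftrightarrow ½ = T
p \leftrightarrow (q \leftrightarrow q) = ½ \leftrightarrow T = ½
(p \to p) \to (p \leftrightarrow (q \leftrightarrow q)) = T \to ½ = ½
((p \to p) \to (p \leftrightarrow (q \leftrightarrow q))) \leftrightarrow q = ½ \leftrightarrow ½ = T
p \lor q = ½ \lor ½ = ½
(((p \to p) \to (p \leftrightarrow (q \leftrightarrow q))) \leftrightarrow q) \to (p \lor q) = T \to ½ = ½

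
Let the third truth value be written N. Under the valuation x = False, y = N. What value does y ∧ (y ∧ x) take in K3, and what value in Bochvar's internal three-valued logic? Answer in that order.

False; N

In K3: y ∧ x = N ∧ False = False
y ∧ (y ∧ x) = N ∧ False = False
In Bochvar's internal three-valued logic: y ∧ x = N ∧ False = N
y ∧ (y ∧ x) = N ∧ N = N
They differ because K3 and Bochvar's internal three-valued logic treat N differently under the binary connectives.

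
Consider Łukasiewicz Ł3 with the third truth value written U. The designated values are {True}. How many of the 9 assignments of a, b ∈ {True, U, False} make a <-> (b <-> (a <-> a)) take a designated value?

3

Designated under: (a=True, b=True); (a=U, b=U); (a=False, b=False).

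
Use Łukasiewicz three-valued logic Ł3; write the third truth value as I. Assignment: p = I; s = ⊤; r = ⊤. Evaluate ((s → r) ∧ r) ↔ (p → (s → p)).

s → r = ⊤ → ⊤ = ⊤
(s → r) ∧ r = ⊤ ∧ ⊤ = ⊤
s → p = ⊤ → I = I  [min(1, 1−1+½)]
p → (s → p) = I → I = ⊤
((s → r) ∧ r) ↔ (p → (s → p)) = ⊤ ↔ ⊤ = ⊤

⊤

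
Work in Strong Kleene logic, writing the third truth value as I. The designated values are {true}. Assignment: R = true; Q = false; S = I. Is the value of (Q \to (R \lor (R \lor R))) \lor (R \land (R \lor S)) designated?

Yes

R \lor R = true \lor true = true
R \lor (R \lor R) = true \lor true = true
Q \to (R \lor (R \lor R)) = false \to true = true
R \lor S = true \lor I = true
R \land (R \lor S) = true \land true = true
(Q \to (R \lor (R \lor R))) \lor (R \land (R \lor S)) = true \lor true = true
true ∈ {true}.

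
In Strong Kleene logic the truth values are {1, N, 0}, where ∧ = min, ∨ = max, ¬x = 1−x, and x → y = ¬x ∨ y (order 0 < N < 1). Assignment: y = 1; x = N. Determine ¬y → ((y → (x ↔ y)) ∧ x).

¬y = ¬1 = 0
x ↔ y = N ↔ 1 = N
y → (x ↔ y) = 1 → N = N
(y → (x ↔ y)) ∧ x = N ∧ N = N
¬y → ((y → (x ↔ y)) ∧ x) = 0 → N = 1

1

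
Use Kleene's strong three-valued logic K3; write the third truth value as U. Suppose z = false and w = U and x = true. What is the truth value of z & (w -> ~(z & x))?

z & x = false & true = false
~(z & x) = ~false = true
w -> ~(z & x) = U -> true = true
z & (w -> ~(z & x)) = false & true = false

false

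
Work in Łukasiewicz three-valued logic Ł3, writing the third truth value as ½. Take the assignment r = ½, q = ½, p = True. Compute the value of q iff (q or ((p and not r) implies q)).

½

not r = not ½ = ½
p and not r = True and ½ = ½
(p and not r) implies q = ½ implies ½ = True  [min(1, 1−½+½)]
q or ((p and not r) implies q) = ½ or True = True
q iff (q or ((p and not r) implies q)) = ½ iff True = ½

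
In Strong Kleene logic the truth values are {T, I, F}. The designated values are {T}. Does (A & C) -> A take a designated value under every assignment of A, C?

No

Countermodel: A=I, C=T gives I, which is not designated.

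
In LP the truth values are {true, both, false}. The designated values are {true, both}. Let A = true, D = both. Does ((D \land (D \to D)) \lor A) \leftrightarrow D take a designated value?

Yes

D \to D = both \to both = both  [\lnot both \lor both]
D \land (D \to D) = both \land both = both
(D \land (D \to D)) \lor A = both \lor true = true
((D \land (D \to D)) \lor A) \leftrightarrow D = true \leftrightarrow both = both
both ∈ {true, both}.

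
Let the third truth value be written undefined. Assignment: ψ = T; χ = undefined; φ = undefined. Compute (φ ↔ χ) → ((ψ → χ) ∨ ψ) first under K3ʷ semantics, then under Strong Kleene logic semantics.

In K3ʷ: φ ↔ χ = undefined ↔ undefined = undefined
ψ → χ = T → undefined = undefined
(ψ → χ) ∨ ψ = undefined ∨ T = undefined
(φ ↔ χ) → ((ψ → χ) ∨ ψ) = undefined → undefined = undefined
In Strong Kleene logic: φ ↔ χ = undefined ↔ undefined = undefined
ψ → χ = T → undefined = undefined  [¬T ∨ undefined]
(ψ → χ) ∨ ψ = undefined ∨ T = T
(φ ↔ χ) → ((ψ → χ) ∨ ψ) = undefined → T = T
They differ because K3ʷ and Strong Kleene logic treat undefined differently under the binary connectives.

undefined; T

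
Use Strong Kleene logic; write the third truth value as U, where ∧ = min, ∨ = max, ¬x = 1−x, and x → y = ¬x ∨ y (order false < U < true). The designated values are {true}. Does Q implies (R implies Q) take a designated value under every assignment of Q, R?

No

Countermodel: Q=U, R=true gives U, which is not designated.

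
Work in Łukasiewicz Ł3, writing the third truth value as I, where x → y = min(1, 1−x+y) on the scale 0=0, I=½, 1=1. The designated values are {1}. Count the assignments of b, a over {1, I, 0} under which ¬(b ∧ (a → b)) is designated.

3

Designated under: (b=0, a=1); (b=0, a=I); (b=0, a=0).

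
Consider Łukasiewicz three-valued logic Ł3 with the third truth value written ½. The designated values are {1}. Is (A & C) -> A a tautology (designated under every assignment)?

Yes

Every assignment of A, C over {1, ½, 0} gives a value in {1}.
In particular, with A=½, C=½: (A & C) -> A = 1.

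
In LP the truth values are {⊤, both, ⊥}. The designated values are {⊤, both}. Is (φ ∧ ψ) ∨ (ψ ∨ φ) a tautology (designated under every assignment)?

No

Countermodel: φ=⊥, ψ=⊥ gives ⊥, which is not designated.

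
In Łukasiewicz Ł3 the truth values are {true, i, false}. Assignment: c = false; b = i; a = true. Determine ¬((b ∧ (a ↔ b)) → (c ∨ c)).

a ↔ b = true ↔ i = i  [1 − |1−½|]
b ∧ (a ↔ b) = i ∧ i = i
c ∨ c = false ∨ false = false
(b ∧ (a ↔ b)) → (c ∨ c) = i → false = i
¬((b ∧ (a ↔ b)) → (c ∨ c)) = ¬i = i

i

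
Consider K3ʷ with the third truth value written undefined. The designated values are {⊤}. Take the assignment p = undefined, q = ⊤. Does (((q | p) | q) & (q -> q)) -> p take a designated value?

q | p = ⊤ | undefined = undefined
(q | p) | q = undefined | ⊤ = undefined
q -> q = ⊤ -> ⊤ = ⊤
((q | p) | q) & (q -> q) = undefined & ⊤ = undefined
(((q | p) | q) & (q -> q)) -> p = undefined -> undefined = undefined  [any arg is the third value ⇒ result is the third value]
undefined ∉ {⊤}.

No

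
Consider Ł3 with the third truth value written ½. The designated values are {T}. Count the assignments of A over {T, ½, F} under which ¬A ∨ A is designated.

A=T: T ✓
A=½: ½ ·
A=F: T ✓

2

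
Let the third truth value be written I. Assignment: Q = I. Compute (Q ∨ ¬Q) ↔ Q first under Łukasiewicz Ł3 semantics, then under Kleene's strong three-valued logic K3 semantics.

1; I

In Łukasiewicz Ł3: ¬Q = ¬I = I
Q ∨ ¬Q = I ∨ I = I
(Q ∨ ¬Q) ↔ Q = I ↔ I = 1  [1 − |½−½|]
In Kleene's strong three-valued logic K3: ¬Q = ¬I = I
Q ∨ ¬Q = I ∨ I = I
(Q ∨ ¬Q) ↔ Q = I ↔ I = I
They differ because Łukasiewicz Ł3 and Kleene's strong three-valued logic K3 treat I differently under implication.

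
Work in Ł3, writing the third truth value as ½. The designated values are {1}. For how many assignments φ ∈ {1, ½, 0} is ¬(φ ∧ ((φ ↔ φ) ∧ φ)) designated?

φ=1: 0 ·
φ=½: ½ ·
φ=0: 1 ✓

1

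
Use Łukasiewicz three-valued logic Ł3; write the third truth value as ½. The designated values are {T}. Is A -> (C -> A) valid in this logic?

Every assignment of A, C over {T, ½, F} gives a value in {T}.
In particular, with A=½, C=½: A -> (C -> A) = T.

Yes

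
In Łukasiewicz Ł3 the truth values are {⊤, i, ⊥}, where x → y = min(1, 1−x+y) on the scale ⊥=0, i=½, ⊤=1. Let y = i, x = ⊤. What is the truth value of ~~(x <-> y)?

x <-> y = ⊤ <-> i = i  [1 − |1−½|]
~(x <-> y) = ~i = i
~~(x <-> y) = ~i = i

i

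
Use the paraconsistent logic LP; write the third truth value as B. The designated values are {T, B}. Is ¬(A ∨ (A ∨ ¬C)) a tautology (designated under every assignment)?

No

Countermodel: A=T, C=T gives F, which is not designated.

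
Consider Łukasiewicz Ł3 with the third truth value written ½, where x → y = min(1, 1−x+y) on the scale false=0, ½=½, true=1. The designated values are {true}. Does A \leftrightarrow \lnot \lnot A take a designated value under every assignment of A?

Every assignment of A over {true, ½, false} gives a value in {true}.
In particular, with A=½: A \leftrightarrow \lnot \lnot A = true.

Yes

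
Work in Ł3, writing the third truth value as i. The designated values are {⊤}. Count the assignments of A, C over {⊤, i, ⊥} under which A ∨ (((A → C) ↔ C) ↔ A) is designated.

6

Of the 9 assignments, 6 give a value in {⊤}.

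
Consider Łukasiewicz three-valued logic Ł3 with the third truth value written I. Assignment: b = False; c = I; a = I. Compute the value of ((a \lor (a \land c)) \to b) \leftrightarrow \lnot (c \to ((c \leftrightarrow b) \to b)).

a \land c = I \land I = I
a \lor (a \land c) = I \lor I = I
(a \lor (a \land c)) \to b = I \to False = I  [min(1, 1−½+0)]
c \leftrightarrow b = I \leftrightarrow False = I
(c \leftrightarrow b) \to b = I \to False = I
c \to ((c \leftrightarrow b) \to b) = I \to I = True
\lnot (c \to ((c \leftrightarrow b) \to b)) = \lnot True = False
((a \lor (a \land c)) \to b) \leftrightarrow \lnot (c \to ((c \leftrightarrow b) \to b)) = I \leftrightarrow False = I

I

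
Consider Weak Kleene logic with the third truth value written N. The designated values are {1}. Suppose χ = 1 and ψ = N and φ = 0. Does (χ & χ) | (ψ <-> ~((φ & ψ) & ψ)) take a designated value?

No

χ & χ = 1 & 1 = 1
φ & ψ = 0 & N = N
(φ & ψ) & ψ = N & N = N
~((φ & ψ) & ψ) = ~N = N
ψ <-> ~((φ & ψ) & ψ) = N <-> N = N
(χ & χ) | (ψ <-> ~((φ & ψ) & ψ)) = 1 | N = N
N ∉ {1}.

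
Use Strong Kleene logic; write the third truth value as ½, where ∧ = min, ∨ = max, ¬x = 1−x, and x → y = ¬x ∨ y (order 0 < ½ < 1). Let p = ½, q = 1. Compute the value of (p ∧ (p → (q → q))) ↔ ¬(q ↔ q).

½

q → q = 1 → 1 = 1
p → (q → q) = ½ → 1 = 1  [¬½ ∨ 1]
p ∧ (p → (q → q)) = ½ ∧ 1 = ½
q ↔ q = 1 ↔ 1 = 1
¬(q ↔ q) = ¬1 = 0
(p ∧ (p → (q → q))) ↔ ¬(q ↔ q) = ½ ↔ 0 = ½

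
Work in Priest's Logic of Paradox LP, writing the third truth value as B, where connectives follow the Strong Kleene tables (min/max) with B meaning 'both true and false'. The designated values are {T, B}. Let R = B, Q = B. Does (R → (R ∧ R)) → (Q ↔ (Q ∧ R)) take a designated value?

R ∧ R = B ∧ B = B
R → (R ∧ R) = B → B = B  [¬B ∨ B]
Q ∧ R = B ∧ B = B
Q ↔ (Q ∧ R) = B ↔ B = B
(R → (R ∧ R)) → (Q ↔ (Q ∧ R)) = B → B = B
B ∈ {T, B}.

Yes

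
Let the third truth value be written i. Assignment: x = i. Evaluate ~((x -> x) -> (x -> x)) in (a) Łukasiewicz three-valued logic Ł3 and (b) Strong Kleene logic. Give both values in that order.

In Łukasiewicz three-valued logic Ł3: x -> x = i -> i = True
x -> x = i -> i = True
(x -> x) -> (x -> x) = True -> True = True
~((x -> x) -> (x -> x)) = ~True = False
In Strong Kleene logic: x -> x = i -> i = i
x -> x = i -> i = i
(x -> x) -> (x -> x) = i -> i = i
~((x -> x) -> (x -> x)) = ~i = i
They differ because Łukasiewicz three-valued logic Ł3 and Strong Kleene logic treat i differently under implication.

False; i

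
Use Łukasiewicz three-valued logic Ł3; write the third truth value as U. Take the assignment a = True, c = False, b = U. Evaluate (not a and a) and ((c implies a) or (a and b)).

not a = not True = False
not a and a = False and True = False
c implies a = False implies True = True
a and b = True and U = U
(c implies a) or (a and b) = True or U = True
(not a and a) and ((c implies a) or (a and b)) = False and True = False

False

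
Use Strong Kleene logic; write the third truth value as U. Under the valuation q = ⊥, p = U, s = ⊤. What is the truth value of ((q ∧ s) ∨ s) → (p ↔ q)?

q ∧ s = ⊥ ∧ ⊤ = ⊥
(q ∧ s) ∨ s = ⊥ ∨ ⊤ = ⊤
p ↔ q = U ↔ ⊥ = U
((q ∧ s) ∨ s) → (p ↔ q) = ⊤ → U = U  [¬⊤ ∨ U]

U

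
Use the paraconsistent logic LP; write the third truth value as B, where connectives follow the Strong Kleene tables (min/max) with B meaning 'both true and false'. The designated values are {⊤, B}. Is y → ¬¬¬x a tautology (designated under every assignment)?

Countermodel: y=⊤, x=⊤ gives ⊥, which is not designated.

No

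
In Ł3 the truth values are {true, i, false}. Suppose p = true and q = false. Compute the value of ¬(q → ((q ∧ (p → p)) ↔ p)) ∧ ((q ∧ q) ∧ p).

false

p → p = true → true = true
q ∧ (p → p) = false ∧ true = false
(q ∧ (p → p)) ↔ p = false ↔ true = false
q → ((q ∧ (p → p)) ↔ p) = false → false = true
¬(q → ((q ∧ (p → p)) ↔ p)) = ¬true = false
q ∧ q = false ∧ false = false
(q ∧ q) ∧ p = false ∧ true = false
¬(q → ((q ∧ (p → p)) ↔ p)) ∧ ((q ∧ q) ∧ p) = false ∧ false = false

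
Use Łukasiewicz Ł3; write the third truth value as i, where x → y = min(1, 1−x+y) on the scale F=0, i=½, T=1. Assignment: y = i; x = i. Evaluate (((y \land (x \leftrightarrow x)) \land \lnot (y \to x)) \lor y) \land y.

i

x \leftrightarrow x = i \leftrightarrow i = T  [1 − |½−½|]
y \land (x \leftrightarrow x) = i \land T = i
y \to x = i \to i = T
\lnot (y \to x) = \lnot T = F
(y \land (x \leftrightarrow x)) \land \lnot (y \to x) = i \land F = F
((y \land (x \leftrightarrow x)) \land \lnot (y \to x)) \lor y = F \lor i = i
(((y \land (x \leftrightarrow x)) \land \lnot (y \to x)) \lor y) \land y = i \land i = i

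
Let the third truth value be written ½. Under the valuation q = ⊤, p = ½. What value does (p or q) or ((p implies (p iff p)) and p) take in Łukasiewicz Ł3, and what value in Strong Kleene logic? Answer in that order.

In Łukasiewicz Ł3: p or q = ½ or ⊤ = ⊤
p iff p = ½ iff ½ = ⊤  [1 − |½−½|]
p implies (p iff p) = ½ implies ⊤ = ⊤
(p implies (p iff p)) and p = ⊤ and ½ = ½
(p or q) or ((p implies (p iff p)) and p) = ⊤ or ½ = ⊤
In Strong Kleene logic: p or q = ½ or ⊤ = ⊤
p iff p = ½ iff ½ = ½
p implies (p iff p) = ½ implies ½ = ½
(p implies (p iff p)) and p = ½ and ½ = ½
(p or q) or ((p implies (p iff p)) and p) = ⊤ or ½ = ⊤

⊤; ⊤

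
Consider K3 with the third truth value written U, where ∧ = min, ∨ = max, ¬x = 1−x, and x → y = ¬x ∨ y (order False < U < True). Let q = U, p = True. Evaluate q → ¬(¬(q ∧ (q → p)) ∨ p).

U

q → p = U → True = True  [¬U ∨ True]
q ∧ (q → p) = U ∧ True = U
¬(q ∧ (q → p)) = ¬U = U
¬(q ∧ (q → p)) ∨ p = U ∨ True = True
¬(¬(q ∧ (q → p)) ∨ p) = ¬True = False
q → ¬(¬(q ∧ (q → p)) ∨ p) = U → False = U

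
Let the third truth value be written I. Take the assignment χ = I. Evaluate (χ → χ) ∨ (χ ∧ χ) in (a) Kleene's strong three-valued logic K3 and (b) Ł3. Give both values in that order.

I; 1

In Kleene's strong three-valued logic K3: χ → χ = I → I = I
χ ∧ χ = I ∧ I = I
(χ → χ) ∨ (χ ∧ χ) = I ∨ I = I
In Ł3: χ → χ = I → I = 1  [min(1, 1−½+½)]
χ ∧ χ = I ∧ I = I
(χ → χ) ∨ (χ ∧ χ) = 1 ∨ I = 1
They differ because Kleene's strong three-valued logic K3 and Ł3 treat I differently under implication.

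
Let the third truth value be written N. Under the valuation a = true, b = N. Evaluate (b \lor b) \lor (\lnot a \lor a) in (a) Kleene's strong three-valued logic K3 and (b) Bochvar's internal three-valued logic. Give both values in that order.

In Kleene's strong three-valued logic K3: b \lor b = N \lor N = N
\lnot a = \lnot true = false
\lnot a \lor a = false \lor true = true
(b \lor b) \lor (\lnot a \lor a) = N \lor true = true
In Bochvar's internal three-valued logic: b \lor b = N \lor N = N
\lnot a = \lnot true = false
\lnot a \lor a = false \lor true = true
(b \lor b) \lor (\lnot a \lor a) = N \lor true = N
They differ because Kleene's strong three-valued logic K3 and Bochvar's internal three-valued logic treat N differently under the binary connectives.

true; N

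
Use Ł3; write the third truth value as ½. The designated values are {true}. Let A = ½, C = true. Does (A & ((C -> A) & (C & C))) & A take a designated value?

No

C -> A = true -> ½ = ½  [min(1, 1−1+½)]
C & C = true & true = true
(C -> A) & (C & C) = ½ & true = ½
A & ((C -> A) & (C & C)) = ½ & ½ = ½
(A & ((C -> A) & (C & C))) & A = ½ & ½ = ½
½ ∉ {true}.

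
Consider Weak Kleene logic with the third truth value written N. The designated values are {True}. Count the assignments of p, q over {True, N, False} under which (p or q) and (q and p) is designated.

Designated under: (p=True, q=True).

1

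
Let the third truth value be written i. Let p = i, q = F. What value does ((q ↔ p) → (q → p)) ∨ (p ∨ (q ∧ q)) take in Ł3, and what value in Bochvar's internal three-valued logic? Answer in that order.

In Ł3: q ↔ p = F ↔ i = i  [1 − |0−½|]
q → p = F → i = T
(q ↔ p) → (q → p) = i → T = T
q ∧ q = F ∧ F = F
p ∨ (q ∧ q) = i ∨ F = i
((q ↔ p) → (q → p)) ∨ (p ∨ (q ∧ q)) = T ∨ i = T
In Bochvar's internal three-valued logic: q ↔ p = F ↔ i = i
q → p = F → i = i
(q ↔ p) → (q → p) = i → i = i
q ∧ q = F ∧ F = F
p ∨ (q ∧ q) = i ∨ F = i
((q ↔ p) → (q → p)) ∨ (p ∨ (q ∧ q)) = i ∨ i = i
They differ because Ł3 and Bochvar's internal three-valued logic treat i differently under the binary connectives.

T; i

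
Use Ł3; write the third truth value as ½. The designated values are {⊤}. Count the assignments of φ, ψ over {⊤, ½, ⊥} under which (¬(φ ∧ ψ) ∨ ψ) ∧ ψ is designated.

Designated under: (φ=⊤, ψ=⊤); (φ=½, ψ=⊤); (φ=⊥, ψ=⊤).

3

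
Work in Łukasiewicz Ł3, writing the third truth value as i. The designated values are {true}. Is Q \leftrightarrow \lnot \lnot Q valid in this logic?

Every assignment of Q over {true, i, false} gives a value in {true}.
In particular, with Q=i: Q \leftrightarrow \lnot \lnot Q = true.

Yes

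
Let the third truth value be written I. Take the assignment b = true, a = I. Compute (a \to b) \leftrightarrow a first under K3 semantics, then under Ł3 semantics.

In K3: a \to b = I \to true = true  [\lnot I \lor true]
(a \to b) \leftrightarrow a = true \leftrightarrow I = I
In Ł3: a \to b = I \to true = true  [min(1, 1−½+1)]
(a \to b) \leftrightarrow a = true \leftrightarrow I = I

I; I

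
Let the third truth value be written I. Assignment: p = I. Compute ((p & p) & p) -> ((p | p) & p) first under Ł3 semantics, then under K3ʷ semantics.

In Ł3: p & p = I & I = I
(p & p) & p = I & I = I
p | p = I | I = I
(p | p) & p = I & I = I
((p & p) & p) -> ((p | p) & p) = I -> I = True  [min(1, 1−½+½)]
In K3ʷ: p & p = I & I = I
(p & p) & p = I & I = I
p | p = I | I = I
(p | p) & p = I & I = I
((p & p) & p) -> ((p | p) & p) = I -> I = I  [any arg is the third value ⇒ result is the third value]
They differ because Ł3 and K3ʷ treat I differently under the binary connectives.

True; I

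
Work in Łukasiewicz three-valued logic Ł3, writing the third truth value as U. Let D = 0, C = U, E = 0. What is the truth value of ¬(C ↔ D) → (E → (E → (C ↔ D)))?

1

C ↔ D = U ↔ 0 = U  [1 − |½−0|]
¬(C ↔ D) = ¬U = U
C ↔ D = U ↔ 0 = U
E → (C ↔ D) = 0 → U = 1
E → (E → (C ↔ D)) = 0 → 1 = 1
¬(C ↔ D) → (E → (E → (C ↔ D))) = U → 1 = 1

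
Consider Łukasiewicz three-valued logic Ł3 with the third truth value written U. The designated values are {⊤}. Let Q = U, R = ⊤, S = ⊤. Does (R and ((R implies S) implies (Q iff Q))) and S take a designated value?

Yes

R implies S = ⊤ implies ⊤ = ⊤
Q iff Q = U iff U = ⊤  [1 − |½−½|]
(R implies S) implies (Q iff Q) = ⊤ implies ⊤ = ⊤
R and ((R implies S) implies (Q iff Q)) = ⊤ and ⊤ = ⊤
(R and ((R implies S) implies (Q iff Q))) and S = ⊤ and ⊤ = ⊤
⊤ ∈ {⊤}.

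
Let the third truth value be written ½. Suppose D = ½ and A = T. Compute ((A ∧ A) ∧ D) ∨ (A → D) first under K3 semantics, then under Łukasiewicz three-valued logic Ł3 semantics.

½; ½

In K3: A ∧ A = T ∧ T = T
(A ∧ A) ∧ D = T ∧ ½ = ½
A → D = T → ½ = ½
((A ∧ A) ∧ D) ∨ (A → D) = ½ ∨ ½ = ½
In Łukasiewicz three-valued logic Ł3: A ∧ A = T ∧ T = T
(A ∧ A) ∧ D = T ∧ ½ = ½
A → D = T → ½ = ½  [min(1, 1−1+½)]
((A ∧ A) ∧ D) ∨ (A → D) = ½ ∨ ½ = ½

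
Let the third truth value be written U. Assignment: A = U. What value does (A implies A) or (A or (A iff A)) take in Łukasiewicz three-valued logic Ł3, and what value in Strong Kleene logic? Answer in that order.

True; U

In Łukasiewicz three-valued logic Ł3: A implies A = U implies U = True
A iff A = U iff U = True
A or (A iff A) = U or True = True
(A implies A) or (A or (A iff A)) = True or True = True
In Strong Kleene logic: A implies A = U implies U = U  [not U or U]
A iff A = U iff U = U
A or (A iff A) = U or U = U
(A implies A) or (A or (A iff A)) = U or U = U
They differ because Łukasiewicz three-valued logic Ł3 and Strong Kleene logic treat U differently under implication.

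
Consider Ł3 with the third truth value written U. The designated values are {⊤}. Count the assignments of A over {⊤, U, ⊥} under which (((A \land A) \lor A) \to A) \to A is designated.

A=⊤: ⊤ ✓
A=U: U ·
A=⊥: ⊥ ·

1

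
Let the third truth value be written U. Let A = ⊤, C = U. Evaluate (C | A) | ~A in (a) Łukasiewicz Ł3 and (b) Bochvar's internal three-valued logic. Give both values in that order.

In Łukasiewicz Ł3: C | A = U | ⊤ = ⊤
~A = ~⊤ = ⊥
(C | A) | ~A = ⊤ | ⊥ = ⊤
In Bochvar's internal three-valued logic: C | A = U | ⊤ = U
~A = ~⊤ = ⊥
(C | A) | ~A = U | ⊥ = U
They differ because Łukasiewicz Ł3 and Bochvar's internal three-valued logic treat U differently under the binary connectives.

⊤; U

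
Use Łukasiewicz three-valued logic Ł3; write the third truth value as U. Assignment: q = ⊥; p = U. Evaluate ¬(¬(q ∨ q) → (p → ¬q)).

q ∨ q = ⊥ ∨ ⊥ = ⊥
¬(q ∨ q) = ¬⊥ = ⊤
¬q = ¬⊥ = ⊤
p → ¬q = U → ⊤ = ⊤  [min(1, 1−½+1)]
¬(q ∨ q) → (p → ¬q) = ⊤ → ⊤ = ⊤
¬(¬(q ∨ q) → (p → ¬q)) = ¬⊤ = ⊥

⊥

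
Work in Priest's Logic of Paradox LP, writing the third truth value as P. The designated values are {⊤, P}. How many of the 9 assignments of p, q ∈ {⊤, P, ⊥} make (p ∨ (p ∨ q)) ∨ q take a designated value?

Of the 9 assignments, 8 give a value in {⊤, P}.

8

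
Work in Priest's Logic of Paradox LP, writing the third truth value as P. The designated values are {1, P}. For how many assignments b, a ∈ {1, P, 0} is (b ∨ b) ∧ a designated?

4

Designated under: (b=1, a=1); (b=1, a=P); (b=P, a=1); (b=P, a=P).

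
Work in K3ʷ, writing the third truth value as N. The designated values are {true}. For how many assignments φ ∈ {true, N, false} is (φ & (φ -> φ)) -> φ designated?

φ=true: true ✓
φ=N: N ·
φ=false: true ✓

2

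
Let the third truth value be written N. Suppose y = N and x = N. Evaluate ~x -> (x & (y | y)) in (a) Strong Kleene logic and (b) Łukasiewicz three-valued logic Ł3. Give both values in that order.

In Strong Kleene logic: ~x = ~N = N
y | y = N | N = N
x & (y | y) = N & N = N
~x -> (x & (y | y)) = N -> N = N  [~N | N]
In Łukasiewicz three-valued logic Ł3: ~x = ~N = N
y | y = N | N = N
x & (y | y) = N & N = N
~x -> (x & (y | y)) = N -> N = 1  [min(1, 1−½+½)]
They differ because Strong Kleene logic and Łukasiewicz three-valued logic Ł3 treat N differently under implication.

N; 1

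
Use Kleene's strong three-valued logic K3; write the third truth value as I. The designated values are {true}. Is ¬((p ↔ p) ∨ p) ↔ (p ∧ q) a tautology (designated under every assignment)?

Countermodel: p=true, q=true gives false, which is not designated.

No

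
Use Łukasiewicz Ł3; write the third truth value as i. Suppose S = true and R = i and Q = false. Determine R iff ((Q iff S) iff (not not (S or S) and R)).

Q iff S = false iff true = false
S or S = true or true = true
not (S or S) = not true = false
not not (S or S) = not false = true
not not (S or S) and R = true and i = i
(Q iff S) iff (not not (S or S) and R) = false iff i = i  [1 − |0−½|]
R iff ((Q iff S) iff (not not (S or S) and R)) = i iff i = true

true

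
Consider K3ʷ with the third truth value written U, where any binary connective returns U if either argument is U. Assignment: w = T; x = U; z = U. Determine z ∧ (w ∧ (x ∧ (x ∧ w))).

x ∧ w = U ∧ T = U
x ∧ (x ∧ w) = U ∧ U = U
w ∧ (x ∧ (x ∧ w)) = T ∧ U = U
z ∧ (w ∧ (x ∧ (x ∧ w))) = U ∧ U = U

U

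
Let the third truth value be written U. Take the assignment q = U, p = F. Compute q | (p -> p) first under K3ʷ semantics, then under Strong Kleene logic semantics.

In K3ʷ: p -> p = F -> F = T
q | (p -> p) = U | T = U
In Strong Kleene logic: p -> p = F -> F = T
q | (p -> p) = U | T = T
They differ because K3ʷ and Strong Kleene logic treat U differently under the binary connectives.

U; T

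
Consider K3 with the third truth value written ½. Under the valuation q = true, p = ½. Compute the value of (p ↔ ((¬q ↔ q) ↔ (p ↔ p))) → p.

½

¬q = ¬true = false
¬q ↔ q = false ↔ true = false
p ↔ p = ½ ↔ ½ = ½
(¬q ↔ q) ↔ (p ↔ p) = false ↔ ½ = ½
p ↔ ((¬q ↔ q) ↔ (p ↔ p)) = ½ ↔ ½ = ½
(p ↔ ((¬q ↔ q) ↔ (p ↔ p))) → p = ½ → ½ = ½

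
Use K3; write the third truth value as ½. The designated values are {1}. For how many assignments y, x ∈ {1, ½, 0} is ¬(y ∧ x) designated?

Of the 9 assignments, 5 give a value in {1}.

5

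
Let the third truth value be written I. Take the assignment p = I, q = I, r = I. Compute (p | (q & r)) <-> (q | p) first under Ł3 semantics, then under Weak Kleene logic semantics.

In Ł3: q & r = I & I = I
p | (q & r) = I | I = I
q | p = I | I = I
(p | (q & r)) <-> (q | p) = I <-> I = 1
In Weak Kleene logic: q & r = I & I = I
p | (q & r) = I | I = I
q | p = I | I = I
(p | (q & r)) <-> (q | p) = I <-> I = I
They differ because Ł3 and Weak Kleene logic treat I differently under the binary connectives.

1; I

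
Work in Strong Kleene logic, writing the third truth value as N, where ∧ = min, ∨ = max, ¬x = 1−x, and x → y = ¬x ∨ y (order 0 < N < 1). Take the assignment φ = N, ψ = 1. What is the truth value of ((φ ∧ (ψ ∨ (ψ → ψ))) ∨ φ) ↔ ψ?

N

ψ → ψ = 1 → 1 = 1
ψ ∨ (ψ → ψ) = 1 ∨ 1 = 1
φ ∧ (ψ ∨ (ψ → ψ)) = N ∧ 1 = N
(φ ∧ (ψ ∨ (ψ → ψ))) ∨ φ = N ∨ N = N
((φ ∧ (ψ ∨ (ψ → ψ))) ∨ φ) ↔ ψ = N ↔ 1 = N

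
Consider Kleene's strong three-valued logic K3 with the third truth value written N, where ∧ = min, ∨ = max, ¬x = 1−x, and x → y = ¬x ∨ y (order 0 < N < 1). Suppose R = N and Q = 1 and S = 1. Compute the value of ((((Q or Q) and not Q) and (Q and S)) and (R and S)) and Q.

Q or Q = 1 or 1 = 1
not Q = not 1 = 0
(Q or Q) and not Q = 1 and 0 = 0
Q and S = 1 and 1 = 1
((Q or Q) and not Q) and (Q and S) = 0 and 1 = 0
R and S = N and 1 = N
(((Q or Q) and not Q) and (Q and S)) and (R and S) = 0 and N = 0
((((Q or Q) and not Q) and (Q and S)) and (R and S)) and Q = 0 and 1 = 0

0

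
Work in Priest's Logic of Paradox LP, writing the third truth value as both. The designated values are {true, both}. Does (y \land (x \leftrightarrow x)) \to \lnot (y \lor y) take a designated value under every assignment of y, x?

Countermodel: y=true, x=true gives false, which is not designated.

No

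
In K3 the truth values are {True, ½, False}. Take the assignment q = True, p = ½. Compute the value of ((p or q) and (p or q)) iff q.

True

p or q = ½ or True = True
p or q = ½ or True = True
(p or q) and (p or q) = True and True = True
((p or q) and (p or q)) iff q = True iff True = True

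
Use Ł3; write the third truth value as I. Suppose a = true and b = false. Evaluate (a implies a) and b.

false

a implies a = true implies true = true
(a implies a) and b = true and false = false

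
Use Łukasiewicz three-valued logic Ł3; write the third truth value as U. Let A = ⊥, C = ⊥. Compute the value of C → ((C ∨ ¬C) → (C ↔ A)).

⊤

¬C = ¬⊥ = ⊤
C ∨ ¬C = ⊥ ∨ ⊤ = ⊤
C ↔ A = ⊥ ↔ ⊥ = ⊤
(C ∨ ¬C) → (C ↔ A) = ⊤ → ⊤ = ⊤
C → ((C ∨ ¬C) → (C ↔ A)) = ⊥ → ⊤ = ⊤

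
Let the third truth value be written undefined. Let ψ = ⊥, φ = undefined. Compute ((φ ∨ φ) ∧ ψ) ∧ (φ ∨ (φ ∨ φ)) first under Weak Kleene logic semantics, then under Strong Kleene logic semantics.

undefined; ⊥

In Weak Kleene logic: φ ∨ φ = undefined ∨ undefined = undefined
(φ ∨ φ) ∧ ψ = undefined ∧ ⊥ = undefined
φ ∨ φ = undefined ∨ undefined = undefined
φ ∨ (φ ∨ φ) = undefined ∨ undefined = undefined
((φ ∨ φ) ∧ ψ) ∧ (φ ∨ (φ ∨ φ)) = undefined ∧ undefined = undefined
In Strong Kleene logic: φ ∨ φ = undefined ∨ undefined = undefined
(φ ∨ φ) ∧ ψ = undefined ∧ ⊥ = ⊥
φ ∨ φ = undefined ∨ undefined = undefined
φ ∨ (φ ∨ φ) = undefined ∨ undefined = undefined
((φ ∨ φ) ∧ ψ) ∧ (φ ∨ (φ ∨ φ)) = ⊥ ∧ undefined = ⊥
They differ because Weak Kleene logic and Strong Kleene logic treat undefined differently under the binary connectives.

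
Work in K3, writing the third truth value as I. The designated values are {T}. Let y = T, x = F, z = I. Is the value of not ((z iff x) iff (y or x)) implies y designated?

z iff x = I iff F = I
y or x = T or F = T
(z iff x) iff (y or x) = I iff T = I
not ((z iff x) iff (y or x)) = not I = I
not ((z iff x) iff (y or x)) implies y = I implies T = T
T ∈ {T}.

Yes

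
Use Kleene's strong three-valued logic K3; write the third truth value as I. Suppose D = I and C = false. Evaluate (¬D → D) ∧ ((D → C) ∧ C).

false

¬D = ¬I = I
¬D → D = I → I = I
D → C = I → false = I
(D → C) ∧ C = I ∧ false = false
(¬D → D) ∧ ((D → C) ∧ C) = I ∧ false = false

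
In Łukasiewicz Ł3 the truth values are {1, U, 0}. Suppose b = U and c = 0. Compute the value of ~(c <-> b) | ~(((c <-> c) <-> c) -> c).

U

c <-> b = 0 <-> U = U
~(c <-> b) = ~U = U
c <-> c = 0 <-> 0 = 1
(c <-> c) <-> c = 1 <-> 0 = 0
((c <-> c) <-> c) -> c = 0 -> 0 = 1
~(((c <-> c) <-> c) -> c) = ~1 = 0
~(c <-> b) | ~(((c <-> c) <-> c) -> c) = U | 0 = U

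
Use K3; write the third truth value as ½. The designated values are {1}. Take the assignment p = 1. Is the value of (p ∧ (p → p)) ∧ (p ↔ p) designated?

Yes

p → p = 1 → 1 = 1
p ∧ (p → p) = 1 ∧ 1 = 1
p ↔ p = 1 ↔ 1 = 1
(p ∧ (p → p)) ∧ (p ↔ p) = 1 ∧ 1 = 1
1 ∈ {1}.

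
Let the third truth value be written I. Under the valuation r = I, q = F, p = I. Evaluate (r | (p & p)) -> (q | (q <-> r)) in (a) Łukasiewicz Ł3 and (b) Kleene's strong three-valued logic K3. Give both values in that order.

T; I

In Łukasiewicz Ł3: p & p = I & I = I
r | (p & p) = I | I = I
q <-> r = F <-> I = I  [1 − |0−½|]
q | (q <-> r) = F | I = I
(r | (p & p)) -> (q | (q <-> r)) = I -> I = T
In Kleene's strong three-valued logic K3: p & p = I & I = I
r | (p & p) = I | I = I
q <-> r = F <-> I = I
q | (q <-> r) = F | I = I
(r | (p & p)) -> (q | (q <-> r)) = I -> I = I  [~I | I]
They differ because Łukasiewicz Ł3 and Kleene's strong three-valued logic K3 treat I differently under implication.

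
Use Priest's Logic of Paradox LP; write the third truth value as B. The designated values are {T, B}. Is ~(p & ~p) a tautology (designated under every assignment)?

Yes

Every assignment of p over {T, B, F} gives a value in {T, B}.
In particular, with p=B: ~(p & ~p) = B.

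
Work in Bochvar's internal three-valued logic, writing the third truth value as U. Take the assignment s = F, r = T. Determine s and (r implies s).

r implies s = T implies F = F
s and (r implies s) = F and F = F

F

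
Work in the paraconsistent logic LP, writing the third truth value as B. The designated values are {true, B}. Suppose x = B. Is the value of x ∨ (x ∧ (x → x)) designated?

Yes

x → x = B → B = B
x ∧ (x → x) = B ∧ B = B
x ∨ (x ∧ (x → x)) = B ∨ B = B
B ∈ {true, B}.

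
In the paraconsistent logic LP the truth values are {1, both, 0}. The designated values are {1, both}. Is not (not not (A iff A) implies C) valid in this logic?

No

Countermodel: A=1, C=1 gives 0, which is not designated.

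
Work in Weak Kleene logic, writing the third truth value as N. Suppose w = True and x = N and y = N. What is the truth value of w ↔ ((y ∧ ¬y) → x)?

N

¬y = ¬N = N
y ∧ ¬y = N ∧ N = N
(y ∧ ¬y) → x = N → N = N
w ↔ ((y ∧ ¬y) → x) = True ↔ N = N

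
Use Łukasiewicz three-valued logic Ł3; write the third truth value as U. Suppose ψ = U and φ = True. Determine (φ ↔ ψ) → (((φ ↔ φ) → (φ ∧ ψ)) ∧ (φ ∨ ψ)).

φ ↔ ψ = True ↔ U = U  [1 − |1−½|]
φ ↔ φ = True ↔ True = True
φ ∧ ψ = True ∧ U = U
(φ ↔ φ) → (φ ∧ ψ) = True → U = U
φ ∨ ψ = True ∨ U = True
((φ ↔ φ) → (φ ∧ ψ)) ∧ (φ ∨ ψ) = U ∧ True = U
(φ ↔ ψ) → (((φ ↔ φ) → (φ ∧ ψ)) ∧ (φ ∨ ψ)) = U → U = True

True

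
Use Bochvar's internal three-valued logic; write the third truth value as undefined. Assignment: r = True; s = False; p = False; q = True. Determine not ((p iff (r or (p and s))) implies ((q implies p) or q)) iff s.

p and s = False and False = False
r or (p and s) = True or False = True
p iff (r or (p and s)) = False iff True = False
q implies p = True implies False = False
(q implies p) or q = False or True = True
(p iff (r or (p and s))) implies ((q implies p) or q) = False implies True = True
not ((p iff (r or (p and s))) implies ((q implies p) or q)) = not True = False
not ((p iff (r or (p and s))) implies ((q implies p) or q)) iff s = False iff False = True

True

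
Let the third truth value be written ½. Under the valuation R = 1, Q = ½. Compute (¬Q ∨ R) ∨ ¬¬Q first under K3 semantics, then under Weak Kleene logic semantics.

In K3: ¬Q = ¬½ = ½
¬Q ∨ R = ½ ∨ 1 = 1
¬Q = ¬½ = ½
¬¬Q = ¬½ = ½
(¬Q ∨ R) ∨ ¬¬Q = 1 ∨ ½ = 1
In Weak Kleene logic: ¬Q = ¬½ = ½
¬Q ∨ R = ½ ∨ 1 = ½
¬Q = ¬½ = ½
¬¬Q = ¬½ = ½
(¬Q ∨ R) ∨ ¬¬Q = ½ ∨ ½ = ½
They differ because K3 and Weak Kleene logic treat ½ differently under the binary connectives.

1; ½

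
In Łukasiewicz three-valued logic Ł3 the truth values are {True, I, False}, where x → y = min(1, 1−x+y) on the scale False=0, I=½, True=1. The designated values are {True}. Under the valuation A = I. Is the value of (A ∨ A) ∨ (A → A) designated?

A ∨ A = I ∨ I = I
A → A = I → I = True
(A ∨ A) ∨ (A → A) = I ∨ True = True
True ∈ {True}.

Yes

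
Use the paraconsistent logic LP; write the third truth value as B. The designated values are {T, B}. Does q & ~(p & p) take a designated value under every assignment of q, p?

No

Countermodel: q=T, p=T gives F, which is not designated.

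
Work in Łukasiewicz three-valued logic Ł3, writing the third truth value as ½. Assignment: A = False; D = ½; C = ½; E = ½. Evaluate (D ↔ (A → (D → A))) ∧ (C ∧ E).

D → A = ½ → False = ½
A → (D → A) = False → ½ = True
D ↔ (A → (D → A)) = ½ ↔ True = ½
C ∧ E = ½ ∧ ½ = ½
(D ↔ (A → (D → A))) ∧ (C ∧ E) = ½ ∧ ½ = ½

½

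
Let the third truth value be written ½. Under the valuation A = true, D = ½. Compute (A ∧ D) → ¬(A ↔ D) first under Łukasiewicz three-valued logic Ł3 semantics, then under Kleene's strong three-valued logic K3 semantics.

In Łukasiewicz three-valued logic Ł3: A ∧ D = true ∧ ½ = ½
A ↔ D = true ↔ ½ = ½  [1 − |1−½|]
¬(A ↔ D) = ¬½ = ½
(A ∧ D) → ¬(A ↔ D) = ½ → ½ = true
In Kleene's strong three-valued logic K3: A ∧ D = true ∧ ½ = ½
A ↔ D = true ↔ ½ = ½
¬(A ↔ D) = ¬½ = ½
(A ∧ D) → ¬(A ↔ D) = ½ → ½ = ½  [¬½ ∨ ½]
They differ because Łukasiewicz three-valued logic Ł3 and Kleene's strong three-valued logic K3 treat ½ differently under implication.

true; ½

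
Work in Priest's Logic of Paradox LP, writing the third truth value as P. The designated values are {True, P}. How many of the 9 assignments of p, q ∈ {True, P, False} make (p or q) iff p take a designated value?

Of the 9 assignments, 8 give a value in {True, P}.

8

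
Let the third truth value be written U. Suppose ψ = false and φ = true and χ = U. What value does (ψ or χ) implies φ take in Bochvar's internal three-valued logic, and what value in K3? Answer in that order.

In Bochvar's internal three-valued logic: ψ or χ = false or U = U
(ψ or χ) implies φ = U implies true = U  [any arg is the third value ⇒ result is the third value]
In K3: ψ or χ = false or U = U
(ψ or χ) implies φ = U implies true = true  [not U or true]
They differ because Bochvar's internal three-valued logic and K3 treat U differently under the binary connectives.

U; true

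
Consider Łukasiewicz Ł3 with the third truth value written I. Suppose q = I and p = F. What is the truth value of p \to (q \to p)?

T

q \to p = I \to F = I  [min(1, 1−½+0)]
p \to (q \to p) = F \to I = T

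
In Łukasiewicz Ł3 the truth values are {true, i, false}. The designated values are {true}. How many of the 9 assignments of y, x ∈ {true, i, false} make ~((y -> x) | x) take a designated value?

1

Designated under: (y=true, x=false).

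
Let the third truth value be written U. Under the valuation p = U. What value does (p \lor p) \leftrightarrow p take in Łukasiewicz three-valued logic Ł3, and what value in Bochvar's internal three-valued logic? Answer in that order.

True; U

In Łukasiewicz three-valued logic Ł3: p \lor p = U \lor U = U
(p \lor p) \leftrightarrow p = U \leftrightarrow U = True
In Bochvar's internal three-valued logic: p \lor p = U \lor U = U
(p \lor p) \leftrightarrow p = U \leftrightarrow U = U
They differ because Łukasiewicz three-valued logic Ł3 and Bochvar's internal three-valued logic treat U differently under the binary connectives.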